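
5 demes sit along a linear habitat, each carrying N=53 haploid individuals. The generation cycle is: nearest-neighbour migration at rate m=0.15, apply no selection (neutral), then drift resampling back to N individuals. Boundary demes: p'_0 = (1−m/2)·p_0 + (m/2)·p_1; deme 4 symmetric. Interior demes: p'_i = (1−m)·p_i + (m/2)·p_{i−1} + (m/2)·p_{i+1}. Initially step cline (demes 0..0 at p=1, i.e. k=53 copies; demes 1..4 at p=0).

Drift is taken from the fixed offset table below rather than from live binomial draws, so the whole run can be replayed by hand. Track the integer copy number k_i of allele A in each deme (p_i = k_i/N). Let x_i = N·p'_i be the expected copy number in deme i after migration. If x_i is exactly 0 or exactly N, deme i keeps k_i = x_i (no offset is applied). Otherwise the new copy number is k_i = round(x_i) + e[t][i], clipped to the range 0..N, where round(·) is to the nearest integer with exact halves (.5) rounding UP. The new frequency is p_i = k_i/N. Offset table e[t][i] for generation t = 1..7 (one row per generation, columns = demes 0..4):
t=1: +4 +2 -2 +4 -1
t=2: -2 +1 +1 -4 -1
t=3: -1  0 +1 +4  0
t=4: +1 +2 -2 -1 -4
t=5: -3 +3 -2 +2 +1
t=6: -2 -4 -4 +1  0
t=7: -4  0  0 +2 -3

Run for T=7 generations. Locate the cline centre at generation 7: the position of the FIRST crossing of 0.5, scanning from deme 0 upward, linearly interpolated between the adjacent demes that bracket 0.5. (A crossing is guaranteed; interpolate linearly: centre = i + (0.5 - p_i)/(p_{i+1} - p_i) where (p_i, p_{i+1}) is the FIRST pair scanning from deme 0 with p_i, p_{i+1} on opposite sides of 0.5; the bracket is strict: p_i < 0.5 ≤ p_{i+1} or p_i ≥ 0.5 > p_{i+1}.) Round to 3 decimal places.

t=0: k=[53 0 0 0 0]
t=1: x=[49.0250 3.9750 0.0000 0.0000 0.0000] k=[53 6 0 0 0]
t=2: x=[49.4750 9.0750 0.4500 0.0000 0.0000] k=[47 10 1 0 0]
t=3: x=[44.2250 12.1000 1.6000 0.0750 0.0000] k=[43 12 3 4 0]
t=4: x=[40.6750 13.6500 3.7500 3.6250 0.3000] k=[42 16 2 3 0]
t=5: x=[40.0500 16.9000 3.1250 2.7000 0.2250] k=[37 20 1 5 1]
t=6: x=[35.7250 19.8500 2.7250 4.4000 1.3000] k=[34 16 0 5 1]
t=7: x=[32.6500 16.1500 1.5750 4.3250 1.3000] k=[29 16 2 6 0]

0.192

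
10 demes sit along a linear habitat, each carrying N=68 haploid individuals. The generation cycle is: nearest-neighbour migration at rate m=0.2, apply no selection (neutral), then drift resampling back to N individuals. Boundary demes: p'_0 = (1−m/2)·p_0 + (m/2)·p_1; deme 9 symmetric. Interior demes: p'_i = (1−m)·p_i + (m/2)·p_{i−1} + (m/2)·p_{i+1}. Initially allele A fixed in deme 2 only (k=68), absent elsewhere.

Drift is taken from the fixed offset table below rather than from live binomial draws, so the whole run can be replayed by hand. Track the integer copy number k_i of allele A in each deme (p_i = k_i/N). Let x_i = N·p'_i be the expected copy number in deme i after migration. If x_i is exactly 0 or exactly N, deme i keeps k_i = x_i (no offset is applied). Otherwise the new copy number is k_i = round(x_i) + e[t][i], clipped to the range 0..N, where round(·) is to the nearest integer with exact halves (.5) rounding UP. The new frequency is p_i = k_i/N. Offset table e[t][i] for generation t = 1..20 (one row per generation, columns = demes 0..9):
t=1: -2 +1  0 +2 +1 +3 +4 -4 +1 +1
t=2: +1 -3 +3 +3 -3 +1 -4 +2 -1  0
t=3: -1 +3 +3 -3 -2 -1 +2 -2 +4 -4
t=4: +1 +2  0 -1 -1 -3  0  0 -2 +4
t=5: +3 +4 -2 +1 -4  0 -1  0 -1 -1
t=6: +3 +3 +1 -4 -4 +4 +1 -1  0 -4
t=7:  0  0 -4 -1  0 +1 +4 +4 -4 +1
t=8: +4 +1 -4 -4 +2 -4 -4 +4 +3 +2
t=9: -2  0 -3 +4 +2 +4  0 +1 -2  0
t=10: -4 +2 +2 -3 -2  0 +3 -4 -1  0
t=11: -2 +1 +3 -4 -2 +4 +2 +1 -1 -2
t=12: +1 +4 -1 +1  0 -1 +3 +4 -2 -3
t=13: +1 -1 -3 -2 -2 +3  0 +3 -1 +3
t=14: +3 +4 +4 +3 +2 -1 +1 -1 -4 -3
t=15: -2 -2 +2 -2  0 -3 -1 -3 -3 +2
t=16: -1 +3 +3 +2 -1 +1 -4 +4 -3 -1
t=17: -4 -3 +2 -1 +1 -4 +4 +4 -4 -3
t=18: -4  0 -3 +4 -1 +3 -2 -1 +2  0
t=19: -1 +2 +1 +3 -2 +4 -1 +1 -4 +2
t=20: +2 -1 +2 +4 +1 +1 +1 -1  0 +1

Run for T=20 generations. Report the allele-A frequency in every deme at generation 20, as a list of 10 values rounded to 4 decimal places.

t=0: k=[0 0 68 0 0 0 0 0 0 0]
t=1: x=[0.0000 6.8000 54.4000 6.8000 0.0000 0.0000 0.0000 0.0000 0.0000 0.0000] k=[0 8 54 9 0 0 0 0 0 0]
t=2: x=[0.8000 11.8000 44.9000 12.6000 0.9000 0.0000 0.0000 0.0000 0.0000 0.0000] k=[2 9 48 16 0 0 0 0 0 0]
t=3: x=[2.7000 12.2000 40.9000 17.6000 1.6000 0.0000 0.0000 0.0000 0.0000 0.0000] k=[2 15 44 15 0 0 0 0 0 0]
t=4: x=[3.3000 16.6000 38.2000 16.4000 1.5000 0.0000 0.0000 0.0000 0.0000 0.0000] k=[4 19 38 15 1 0 0 0 0 0]
t=5: x=[5.5000 19.4000 33.8000 15.9000 2.3000 0.1000 0.0000 0.0000 0.0000 0.0000] k=[9 23 32 17 0 0 0 0 0 0]
t=6: x=[10.4000 22.5000 29.6000 16.8000 1.7000 0.0000 0.0000 0.0000 0.0000 0.0000] k=[13 26 31 13 0 0 0 0 0 0]
t=7: x=[14.3000 25.2000 28.7000 13.5000 1.3000 0.0000 0.0000 0.0000 0.0000 0.0000] k=[14 25 25 13 1 0 0 0 0 0]
t=8: x=[15.1000 23.9000 23.8000 13.0000 2.1000 0.1000 0.0000 0.0000 0.0000 0.0000] k=[19 25 20 9 4 0 0 0 0 0]
t=9: x=[19.6000 23.9000 19.4000 9.6000 4.1000 0.4000 0.0000 0.0000 0.0000 0.0000] k=[18 24 16 14 6 4 0 0 0 0]
t=10: x=[18.6000 22.6000 16.6000 13.4000 6.6000 3.8000 0.4000 0.0000 0.0000 0.0000] k=[15 25 19 10 5 4 3 0 0 0]
t=11: x=[16.0000 23.4000 18.7000 10.4000 5.4000 4.0000 2.8000 0.3000 0.0000 0.0000] k=[14 24 22 6 3 8 5 1 0 0]
t=12: x=[15.0000 22.8000 20.6000 7.3000 3.8000 7.2000 4.9000 1.3000 0.1000 0.0000] k=[16 27 20 8 4 6 8 5 0 0]
t=13: x=[17.1000 25.2000 19.5000 8.8000 4.6000 6.0000 7.5000 4.8000 0.5000 0.0000] k=[18 24 17 7 3 9 8 8 0 0]
t=14: x=[18.6000 22.7000 16.7000 7.6000 4.0000 8.3000 8.1000 7.2000 0.8000 0.0000] k=[22 27 21 11 6 7 9 6 0 0]
t=15: x=[22.5000 25.9000 20.6000 11.5000 6.6000 7.1000 8.5000 5.7000 0.6000 0.0000] k=[21 24 23 10 7 4 8 3 0 0]
t=16: x=[21.3000 23.6000 21.8000 11.0000 7.0000 4.7000 7.1000 3.2000 0.3000 0.0000] k=[20 27 25 13 6 6 3 7 0 0]
t=17: x=[20.7000 26.1000 24.0000 13.5000 6.7000 5.7000 3.7000 5.9000 0.7000 0.0000] k=[17 23 26 13 8 2 8 10 0 0]
t=18: x=[17.6000 22.7000 24.4000 13.8000 7.9000 3.2000 7.6000 8.8000 1.0000 0.0000] k=[14 23 21 18 7 6 6 8 3 0]
t=19: x=[14.9000 21.9000 20.9000 17.2000 8.0000 6.1000 6.2000 7.3000 3.2000 0.3000] k=[14 24 22 20 6 10 5 8 0 2]
t=20: x=[15.0000 22.8000 22.0000 18.8000 7.8000 9.1000 5.8000 6.9000 1.0000 1.8000] k=[17 22 24 23 9 10 7 6 1 3]

[0.2500, 0.3235, 0.3529, 0.3382, 0.1324, 0.1471, 0.1029, 0.0882, 0.0147, 0.0441]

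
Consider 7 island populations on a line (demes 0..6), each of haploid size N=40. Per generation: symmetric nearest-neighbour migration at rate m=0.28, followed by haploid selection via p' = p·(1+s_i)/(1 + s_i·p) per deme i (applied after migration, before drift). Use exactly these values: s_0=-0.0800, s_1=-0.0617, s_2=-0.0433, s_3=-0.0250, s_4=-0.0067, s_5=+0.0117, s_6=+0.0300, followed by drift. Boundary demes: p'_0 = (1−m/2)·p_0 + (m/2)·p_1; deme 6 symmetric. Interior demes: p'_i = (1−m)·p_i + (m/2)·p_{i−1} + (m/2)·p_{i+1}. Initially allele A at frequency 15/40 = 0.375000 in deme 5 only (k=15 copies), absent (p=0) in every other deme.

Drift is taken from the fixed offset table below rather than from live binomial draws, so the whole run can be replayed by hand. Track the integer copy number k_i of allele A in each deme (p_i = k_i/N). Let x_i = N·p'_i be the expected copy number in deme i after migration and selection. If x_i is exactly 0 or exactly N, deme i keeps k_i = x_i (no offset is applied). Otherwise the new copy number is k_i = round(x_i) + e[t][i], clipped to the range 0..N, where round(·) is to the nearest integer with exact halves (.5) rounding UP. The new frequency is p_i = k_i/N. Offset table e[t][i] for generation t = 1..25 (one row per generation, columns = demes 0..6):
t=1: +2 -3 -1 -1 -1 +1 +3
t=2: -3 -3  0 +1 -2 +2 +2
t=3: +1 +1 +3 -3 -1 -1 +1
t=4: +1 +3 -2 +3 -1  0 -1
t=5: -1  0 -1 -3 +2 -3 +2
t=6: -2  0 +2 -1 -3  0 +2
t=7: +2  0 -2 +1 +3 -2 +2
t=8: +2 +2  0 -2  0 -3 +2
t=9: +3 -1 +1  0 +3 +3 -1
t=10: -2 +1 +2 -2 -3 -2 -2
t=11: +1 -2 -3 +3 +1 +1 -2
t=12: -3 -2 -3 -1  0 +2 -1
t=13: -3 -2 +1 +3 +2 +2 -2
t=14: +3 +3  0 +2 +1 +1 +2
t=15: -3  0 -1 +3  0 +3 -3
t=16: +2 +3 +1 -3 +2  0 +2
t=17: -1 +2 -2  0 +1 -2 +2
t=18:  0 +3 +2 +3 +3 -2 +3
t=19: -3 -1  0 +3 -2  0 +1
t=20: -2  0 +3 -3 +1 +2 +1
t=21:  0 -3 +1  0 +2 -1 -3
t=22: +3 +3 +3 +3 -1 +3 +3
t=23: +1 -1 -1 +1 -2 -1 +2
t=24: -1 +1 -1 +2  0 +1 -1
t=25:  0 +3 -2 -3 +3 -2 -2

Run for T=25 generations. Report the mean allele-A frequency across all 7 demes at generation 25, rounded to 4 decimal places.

0.2107

t=0: k=[0 0 0 0 0 15 0]
t=1: x=[0.0000 0.0000 0.0000 0.0000 2.0867 10.8920 2.1596] k=[0 0 0 0 1 12 5]
t=2: x=[0.0000 0.0000 0.0000 0.1365 2.3849 9.5644 6.1319] k=[0 0 0 1 0 12 8]
t=3: x=[0.0000 0.0000 0.1340 0.7023 1.8084 9.8461 8.7606] k=[0 0 3 0 1 9 10]
t=4: x=[0.0000 0.3943 2.0713 0.5462 1.9674 8.0948 10.0812] k=[0 3 0 4 1 8 9]
t=5: x=[0.3867 2.0335 0.9386 2.9501 2.3849 7.2286 9.0656] k=[0 2 0 0 4 4 11]
t=6: x=[0.2577 1.3542 0.2680 0.5462 3.4189 5.0309 10.2436] k=[0 1 2 0 0 5 12]
t=7: x=[0.1288 0.9397 1.5142 0.2730 0.6954 5.3335 11.2576] k=[2 1 0 1 4 3 13]
t=8: x=[1.7176 0.9397 0.2680 1.2490 3.4189 4.5870 11.8449] k=[4 3 0 0 3 2 14]
t=9: x=[3.5788 2.5629 0.4020 0.4096 2.4246 3.8604 12.5734] k=[7 2 1 0 5 7 12]
t=10: x=[5.8700 2.4116 0.9577 0.8194 4.5528 7.4906 11.5412] k=[4 3 3 0 2 5 10]
t=11: x=[3.5788 2.9606 2.4752 0.6828 2.1264 5.3335 9.5126] k=[5 1 0 4 3 6 8]
t=12: x=[4.1214 1.3353 0.6702 3.2241 3.5383 5.9184 7.9058] k=[1 0 0 2 4 8 7]
t=13: x=[0.7926 0.1314 0.2680 1.9524 4.2544 7.3697 7.3150] k=[0 0 1 5 6 9 5]
t=14: x=[0.0000 0.1314 1.3606 4.4783 6.2445 8.0948 5.7030] k=[0 3 1 6 7 9 8]
t=15: x=[0.3867 2.1658 1.8983 5.3221 7.1007 8.6587 8.3333] k=[0 2 1 8 7 12 5]
t=16: x=[0.2577 1.4861 2.0329 6.7370 7.7977 10.4093 6.1319] k=[2 4 3 4 10 10 8]
t=17: x=[2.1072 3.3778 3.1492 4.5960 9.1126 9.8058 8.4758] k=[1 5 1 5 10 8 10]
t=18: x=[1.4397 3.6625 2.0329 5.0277 8.9731 8.6385 9.9391] k=[1 7 4 8 12 7 13]
t=19: x=[1.6991 5.4340 4.7902 7.8392 10.6873 8.6184 12.4116] k=[0 4 5 11 9 9 13]
t=20: x=[0.5158 3.3778 5.4870 9.6929 9.2322 9.6449 12.6948] k=[0 3 8 7 10 12 14]
t=21: x=[0.3867 3.0933 6.9035 7.4060 9.8101 12.0979 13.9877] k=[0 0 8 7 12 11 11]
t=22: x=[0.0000 1.0527 6.4955 7.6816 11.1060 11.2337 11.2373] k=[0 4 9 11 10 14 14]
t=23: x=[0.5158 3.9095 8.2854 10.3842 10.6474 13.5440 14.2702] k=[2 3 7 11 9 13 16]
t=24: x=[1.9773 3.2260 6.7480 9.9693 9.7902 12.9617 15.8621] k=[1 4 6 12 10 14 15]
t=25: x=[1.3101 3.6435 6.3208 10.6806 10.7870 13.6845 15.1371] k=[1 7 4 8 14 12 13]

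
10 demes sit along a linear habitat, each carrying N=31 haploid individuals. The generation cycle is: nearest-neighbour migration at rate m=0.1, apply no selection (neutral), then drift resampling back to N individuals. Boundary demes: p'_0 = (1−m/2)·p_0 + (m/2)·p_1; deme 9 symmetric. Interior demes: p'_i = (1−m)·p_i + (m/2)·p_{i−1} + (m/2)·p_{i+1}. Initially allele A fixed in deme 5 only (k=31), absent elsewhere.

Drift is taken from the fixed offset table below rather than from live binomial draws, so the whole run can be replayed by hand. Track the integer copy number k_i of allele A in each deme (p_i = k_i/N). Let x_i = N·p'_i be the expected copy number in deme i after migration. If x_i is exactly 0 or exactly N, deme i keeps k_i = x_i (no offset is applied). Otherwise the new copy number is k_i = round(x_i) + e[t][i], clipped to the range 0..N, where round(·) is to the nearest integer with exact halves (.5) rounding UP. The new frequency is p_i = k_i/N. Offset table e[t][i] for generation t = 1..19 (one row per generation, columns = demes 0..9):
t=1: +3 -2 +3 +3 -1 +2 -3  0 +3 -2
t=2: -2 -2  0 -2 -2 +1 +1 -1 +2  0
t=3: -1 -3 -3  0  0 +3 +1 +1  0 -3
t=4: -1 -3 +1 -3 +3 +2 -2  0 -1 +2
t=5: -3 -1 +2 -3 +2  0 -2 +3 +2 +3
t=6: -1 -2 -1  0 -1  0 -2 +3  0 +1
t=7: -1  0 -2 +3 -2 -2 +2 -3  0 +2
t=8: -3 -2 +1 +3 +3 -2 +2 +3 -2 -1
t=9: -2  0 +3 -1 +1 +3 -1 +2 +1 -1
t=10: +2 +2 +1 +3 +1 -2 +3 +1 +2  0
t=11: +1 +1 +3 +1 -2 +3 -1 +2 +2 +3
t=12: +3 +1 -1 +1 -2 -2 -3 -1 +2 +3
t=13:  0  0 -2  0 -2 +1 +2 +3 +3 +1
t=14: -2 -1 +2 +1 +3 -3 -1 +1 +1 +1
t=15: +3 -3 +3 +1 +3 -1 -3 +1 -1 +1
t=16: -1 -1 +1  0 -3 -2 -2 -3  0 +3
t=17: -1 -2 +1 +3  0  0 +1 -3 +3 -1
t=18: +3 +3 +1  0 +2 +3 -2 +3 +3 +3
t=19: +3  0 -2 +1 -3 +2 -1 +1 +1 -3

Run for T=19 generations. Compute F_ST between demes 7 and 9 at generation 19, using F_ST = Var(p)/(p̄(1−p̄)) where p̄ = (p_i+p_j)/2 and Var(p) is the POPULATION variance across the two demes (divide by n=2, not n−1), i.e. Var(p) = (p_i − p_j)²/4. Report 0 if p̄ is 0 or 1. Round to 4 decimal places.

t=0: k=[0 0 0 0 0 31 0 0 0 0]
t=1: x=[0.0000 0.0000 0.0000 0.0000 1.5500 27.9000 1.5500 0.0000 0.0000 0.0000] k=[0 0 0 0 1 30 0 0 0 0]
t=2: x=[0.0000 0.0000 0.0000 0.0500 2.4000 27.0500 1.5000 0.0000 0.0000 0.0000] k=[0 0 0 0 0 28 3 0 0 0]
t=3: x=[0.0000 0.0000 0.0000 0.0000 1.4000 25.3500 4.1000 0.1500 0.0000 0.0000] k=[0 0 0 0 1 28 5 1 0 0]
t=4: x=[0.0000 0.0000 0.0000 0.0500 2.3000 25.5000 5.9500 1.1500 0.0500 0.0000] k=[0 0 0 0 5 28 4 1 0 0]
t=5: x=[0.0000 0.0000 0.0000 0.2500 5.9000 25.6500 5.0500 1.1000 0.0500 0.0000] k=[0 0 0 0 8 26 3 4 2 0]
t=6: x=[0.0000 0.0000 0.0000 0.4000 8.5000 23.9500 4.2000 3.8500 2.0000 0.1000] k=[0 0 0 0 8 24 2 7 2 1]
t=7: x=[0.0000 0.0000 0.0000 0.4000 8.4000 22.1000 3.3500 6.5000 2.2000 1.0500] k=[0 0 0 3 6 20 5 4 2 3]
t=8: x=[0.0000 0.0000 0.1500 3.0000 6.5500 18.5500 5.7000 3.9500 2.1500 2.9500] k=[0 0 1 6 10 17 8 7 0 2]
t=9: x=[0.0000 0.0500 1.2000 5.9500 10.1500 16.2000 8.4000 6.7000 0.4500 1.9000] k=[0 0 4 5 11 19 7 9 1 1]
t=10: x=[0.0000 0.2000 3.8500 5.2500 11.1000 18.0000 7.7000 8.5000 1.4000 1.0000] k=[0 2 5 8 12 16 11 10 3 1]
t=11: x=[0.1000 2.0500 5.0000 8.0500 12.0000 15.5500 11.2000 9.7000 3.2500 1.1000] k=[1 3 8 9 10 19 10 12 5 4]
t=12: x=[1.1000 3.1500 7.8000 9.0000 10.4000 18.1000 10.5500 11.5500 5.3000 4.0500] k=[4 4 7 10 8 16 8 11 7 7]
t=13: x=[4.0000 4.1500 7.0000 9.7500 8.5000 15.2000 8.5500 10.6500 7.2000 7.0000] k=[4 4 5 10 7 16 11 14 10 8]
t=14: x=[4.0000 4.0500 5.2000 9.6000 7.6000 15.3000 11.4000 13.6500 10.1000 8.1000] k=[2 3 7 11 11 12 10 15 11 9]
t=15: x=[2.0500 3.1500 7.0000 10.8000 11.0500 11.8500 10.3500 14.5500 11.1000 9.1000] k=[5 0 10 12 14 11 7 16 10 10]
t=16: x=[4.7500 0.7500 9.6000 12.0000 13.7500 10.9500 7.6500 15.2500 10.3000 10.0000] k=[4 0 11 12 11 9 6 12 10 13]
t=17: x=[3.8000 0.7500 10.5000 11.9000 10.9500 8.9500 6.4500 11.6000 10.2500 12.8500] k=[3 0 12 15 11 9 7 9 13 12]
t=18: x=[2.8500 0.7500 11.5500 14.6500 11.1000 9.0000 7.2000 9.1000 12.7500 12.0500] k=[6 4 13 15 13 12 5 12 16 15]
t=19: x=[5.9000 4.5500 12.6500 14.8000 13.0500 11.7000 5.7000 11.8500 15.7500 15.0500] k=[9 5 11 16 10 14 5 13 17 12]

0.0011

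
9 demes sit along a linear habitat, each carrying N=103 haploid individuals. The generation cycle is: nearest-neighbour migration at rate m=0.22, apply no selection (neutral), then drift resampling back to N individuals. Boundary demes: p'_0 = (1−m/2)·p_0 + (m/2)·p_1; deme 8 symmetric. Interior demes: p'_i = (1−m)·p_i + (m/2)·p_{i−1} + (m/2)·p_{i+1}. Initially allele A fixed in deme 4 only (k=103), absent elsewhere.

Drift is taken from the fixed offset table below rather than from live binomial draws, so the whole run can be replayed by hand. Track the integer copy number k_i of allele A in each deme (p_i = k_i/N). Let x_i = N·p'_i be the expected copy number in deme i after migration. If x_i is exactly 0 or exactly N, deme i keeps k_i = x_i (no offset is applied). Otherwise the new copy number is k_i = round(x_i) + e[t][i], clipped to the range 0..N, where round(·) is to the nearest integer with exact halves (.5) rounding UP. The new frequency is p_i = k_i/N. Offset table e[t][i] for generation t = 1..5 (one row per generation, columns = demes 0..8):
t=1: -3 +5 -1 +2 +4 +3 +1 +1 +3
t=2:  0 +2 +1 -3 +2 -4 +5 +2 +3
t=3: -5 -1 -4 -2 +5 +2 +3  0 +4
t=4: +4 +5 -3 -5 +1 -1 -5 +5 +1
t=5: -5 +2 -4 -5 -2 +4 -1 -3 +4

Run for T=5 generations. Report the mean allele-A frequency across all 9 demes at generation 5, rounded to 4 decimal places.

t=0: k=[0 0 0 0 103 0 0 0 0]
t=1: x=[0.0000 0.0000 0.0000 11.3300 80.3400 11.3300 0.0000 0.0000 0.0000] k=[0 0 0 13 84 14 0 0 0]
t=2: x=[0.0000 0.0000 1.4300 19.3800 68.4900 20.1600 1.5400 0.0000 0.0000] k=[0 0 2 16 70 16 7 0 0]
t=3: x=[0.0000 0.2200 3.3200 20.4000 58.1200 20.9500 7.2200 0.7700 0.0000] k=[0 0 0 18 63 23 10 1 0]
t=4: x=[0.0000 0.0000 1.9800 20.9700 53.6500 25.9700 10.4400 1.8800 0.1100] k=[0 0 0 16 55 25 5 7 1]
t=5: x=[0.0000 0.0000 1.7600 18.5300 47.4100 26.1000 7.4200 6.1200 1.6600] k=[0 0 0 14 45 30 6 3 6]

0.1122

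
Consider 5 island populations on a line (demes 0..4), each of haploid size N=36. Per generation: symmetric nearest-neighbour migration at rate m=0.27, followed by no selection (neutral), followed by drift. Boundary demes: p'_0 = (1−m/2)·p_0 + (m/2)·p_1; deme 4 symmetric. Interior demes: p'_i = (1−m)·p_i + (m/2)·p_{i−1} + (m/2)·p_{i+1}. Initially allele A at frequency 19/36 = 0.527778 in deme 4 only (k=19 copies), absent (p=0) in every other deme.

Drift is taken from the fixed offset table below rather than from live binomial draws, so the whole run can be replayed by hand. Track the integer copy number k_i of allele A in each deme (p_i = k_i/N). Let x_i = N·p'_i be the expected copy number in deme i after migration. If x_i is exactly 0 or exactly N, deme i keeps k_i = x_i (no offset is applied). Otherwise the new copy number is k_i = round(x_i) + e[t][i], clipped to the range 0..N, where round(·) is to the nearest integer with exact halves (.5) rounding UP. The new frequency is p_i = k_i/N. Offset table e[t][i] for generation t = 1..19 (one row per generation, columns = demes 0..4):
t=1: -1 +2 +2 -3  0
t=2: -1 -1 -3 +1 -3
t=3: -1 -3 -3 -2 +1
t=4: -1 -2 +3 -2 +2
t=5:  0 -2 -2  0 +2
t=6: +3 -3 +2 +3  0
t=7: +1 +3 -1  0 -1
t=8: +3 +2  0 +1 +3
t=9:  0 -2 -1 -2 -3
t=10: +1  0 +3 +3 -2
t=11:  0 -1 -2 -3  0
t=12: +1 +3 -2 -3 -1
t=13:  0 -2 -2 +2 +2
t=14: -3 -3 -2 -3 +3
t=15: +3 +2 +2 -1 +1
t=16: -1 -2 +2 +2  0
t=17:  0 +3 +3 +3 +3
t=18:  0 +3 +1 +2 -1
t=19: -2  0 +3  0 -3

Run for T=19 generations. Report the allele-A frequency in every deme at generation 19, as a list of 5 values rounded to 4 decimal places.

t=0: k=[0 0 0 0 19]
t=1: x=[0.0000 0.0000 0.0000 2.5650 16.4350] k=[0 0 0 0 16]
t=2: x=[0.0000 0.0000 0.0000 2.1600 13.8400] k=[0 0 0 3 11]
t=3: x=[0.0000 0.0000 0.4050 3.6750 9.9200] k=[0 0 0 2 11]
t=4: x=[0.0000 0.0000 0.2700 2.9450 9.7850] k=[0 0 3 1 12]
t=5: x=[0.0000 0.4050 2.3250 2.7550 10.5150] k=[0 0 0 3 13]
t=6: x=[0.0000 0.0000 0.4050 3.9450 11.6500] k=[0 0 2 7 12]
t=7: x=[0.0000 0.2700 2.4050 7.0000 11.3250] k=[0 3 1 7 10]
t=8: x=[0.4050 2.3250 2.0800 6.5950 9.5950] k=[3 4 2 8 13]
t=9: x=[3.1350 3.5950 3.0800 7.8650 12.3250] k=[3 2 2 6 9]
t=10: x=[2.8650 2.1350 2.5400 5.8650 8.5950] k=[4 2 6 9 7]
t=11: x=[3.7300 2.8100 5.8650 8.3250 7.2700] k=[4 2 4 5 7]
t=12: x=[3.7300 2.5400 3.8650 5.1350 6.7300] k=[5 6 2 2 6]
t=13: x=[5.1350 5.3250 2.5400 2.5400 5.4600] k=[5 3 1 5 7]
t=14: x=[4.7300 3.0000 1.8100 4.7300 6.7300] k=[2 0 0 2 10]
t=15: x=[1.7300 0.2700 0.2700 2.8100 8.9200] k=[5 2 2 2 10]
t=16: x=[4.5950 2.4050 2.0000 3.0800 8.9200] k=[4 0 4 5 9]
t=17: x=[3.4600 1.0800 3.5950 5.4050 8.4600] k=[3 4 7 8 11]
t=18: x=[3.1350 4.2700 6.7300 8.2700 10.5950] k=[3 7 8 10 10]
t=19: x=[3.5400 6.5950 8.1350 9.7300 10.0000] k=[2 7 11 10 7]

[0.0556, 0.1944, 0.3056, 0.2778, 0.1944]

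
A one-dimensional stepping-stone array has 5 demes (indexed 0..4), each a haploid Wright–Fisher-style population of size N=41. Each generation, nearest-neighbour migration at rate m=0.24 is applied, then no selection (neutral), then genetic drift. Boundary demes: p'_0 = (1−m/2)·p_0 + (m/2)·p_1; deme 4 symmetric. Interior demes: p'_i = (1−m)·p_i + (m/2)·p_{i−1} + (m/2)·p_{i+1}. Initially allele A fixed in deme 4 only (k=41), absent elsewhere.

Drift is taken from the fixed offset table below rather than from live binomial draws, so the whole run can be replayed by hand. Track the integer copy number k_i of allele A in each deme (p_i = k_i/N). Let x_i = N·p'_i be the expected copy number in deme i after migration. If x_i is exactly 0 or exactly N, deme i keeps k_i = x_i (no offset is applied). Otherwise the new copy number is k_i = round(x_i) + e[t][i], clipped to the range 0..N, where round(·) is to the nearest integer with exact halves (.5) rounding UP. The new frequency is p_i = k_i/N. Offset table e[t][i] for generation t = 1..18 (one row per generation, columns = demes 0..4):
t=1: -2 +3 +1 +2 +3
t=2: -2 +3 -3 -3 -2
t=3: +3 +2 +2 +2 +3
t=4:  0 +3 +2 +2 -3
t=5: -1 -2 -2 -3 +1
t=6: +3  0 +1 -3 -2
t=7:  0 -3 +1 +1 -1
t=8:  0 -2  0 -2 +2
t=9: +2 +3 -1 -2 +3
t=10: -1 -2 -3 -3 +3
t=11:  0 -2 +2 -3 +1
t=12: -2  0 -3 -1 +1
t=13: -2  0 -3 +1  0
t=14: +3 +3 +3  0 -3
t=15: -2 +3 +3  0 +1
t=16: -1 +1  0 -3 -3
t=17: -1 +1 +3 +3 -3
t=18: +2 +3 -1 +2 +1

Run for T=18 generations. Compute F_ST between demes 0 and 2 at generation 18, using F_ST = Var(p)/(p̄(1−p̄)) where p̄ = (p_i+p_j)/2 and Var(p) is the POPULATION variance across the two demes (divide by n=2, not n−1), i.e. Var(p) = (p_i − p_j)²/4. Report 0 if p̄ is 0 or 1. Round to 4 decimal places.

t=0: k=[0 0 0 0 41]
t=1: x=[0.0000 0.0000 0.0000 4.9200 36.0800] k=[0 0 0 7 39]
t=2: x=[0.0000 0.0000 0.8400 10.0000 35.1600] k=[0 0 0 7 33]
t=3: x=[0.0000 0.0000 0.8400 9.2800 29.8800] k=[0 0 3 11 33]
t=4: x=[0.0000 0.3600 3.6000 12.6800 30.3600] k=[0 3 6 15 27]
t=5: x=[0.3600 3.0000 6.7200 15.3600 25.5600] k=[0 1 5 12 27]
t=6: x=[0.1200 1.3600 5.3600 12.9600 25.2000] k=[3 1 6 10 23]
t=7: x=[2.7600 1.8400 5.8800 11.0800 21.4400] k=[3 0 7 12 20]
t=8: x=[2.6400 1.2000 6.7600 12.3600 19.0400] k=[3 0 7 10 21]
t=9: x=[2.6400 1.2000 6.5200 10.9600 19.6800] k=[5 4 6 9 23]
t=10: x=[4.8800 4.3600 6.1200 10.3200 21.3200] k=[4 2 3 7 24]
t=11: x=[3.7600 2.3600 3.3600 8.5600 21.9600] k=[4 0 5 6 23]
t=12: x=[3.5200 1.0800 4.5200 7.9200 20.9600] k=[2 1 2 7 22]
t=13: x=[1.8800 1.2400 2.4800 8.2000 20.2000] k=[0 1 0 9 20]
t=14: x=[0.1200 0.7600 1.2000 9.2400 18.6800] k=[3 4 4 9 16]
t=15: x=[3.1200 3.8800 4.6000 9.2400 15.1600] k=[1 7 8 9 16]
t=16: x=[1.7200 6.4000 8.0000 9.7200 15.1600] k=[1 7 8 7 12]
t=17: x=[1.7200 6.4000 7.7600 7.7200 11.4000] k=[1 7 11 11 8]
t=18: x=[1.7200 6.7600 10.5200 10.6400 8.3600] k=[4 10 10 13 9]

0.0378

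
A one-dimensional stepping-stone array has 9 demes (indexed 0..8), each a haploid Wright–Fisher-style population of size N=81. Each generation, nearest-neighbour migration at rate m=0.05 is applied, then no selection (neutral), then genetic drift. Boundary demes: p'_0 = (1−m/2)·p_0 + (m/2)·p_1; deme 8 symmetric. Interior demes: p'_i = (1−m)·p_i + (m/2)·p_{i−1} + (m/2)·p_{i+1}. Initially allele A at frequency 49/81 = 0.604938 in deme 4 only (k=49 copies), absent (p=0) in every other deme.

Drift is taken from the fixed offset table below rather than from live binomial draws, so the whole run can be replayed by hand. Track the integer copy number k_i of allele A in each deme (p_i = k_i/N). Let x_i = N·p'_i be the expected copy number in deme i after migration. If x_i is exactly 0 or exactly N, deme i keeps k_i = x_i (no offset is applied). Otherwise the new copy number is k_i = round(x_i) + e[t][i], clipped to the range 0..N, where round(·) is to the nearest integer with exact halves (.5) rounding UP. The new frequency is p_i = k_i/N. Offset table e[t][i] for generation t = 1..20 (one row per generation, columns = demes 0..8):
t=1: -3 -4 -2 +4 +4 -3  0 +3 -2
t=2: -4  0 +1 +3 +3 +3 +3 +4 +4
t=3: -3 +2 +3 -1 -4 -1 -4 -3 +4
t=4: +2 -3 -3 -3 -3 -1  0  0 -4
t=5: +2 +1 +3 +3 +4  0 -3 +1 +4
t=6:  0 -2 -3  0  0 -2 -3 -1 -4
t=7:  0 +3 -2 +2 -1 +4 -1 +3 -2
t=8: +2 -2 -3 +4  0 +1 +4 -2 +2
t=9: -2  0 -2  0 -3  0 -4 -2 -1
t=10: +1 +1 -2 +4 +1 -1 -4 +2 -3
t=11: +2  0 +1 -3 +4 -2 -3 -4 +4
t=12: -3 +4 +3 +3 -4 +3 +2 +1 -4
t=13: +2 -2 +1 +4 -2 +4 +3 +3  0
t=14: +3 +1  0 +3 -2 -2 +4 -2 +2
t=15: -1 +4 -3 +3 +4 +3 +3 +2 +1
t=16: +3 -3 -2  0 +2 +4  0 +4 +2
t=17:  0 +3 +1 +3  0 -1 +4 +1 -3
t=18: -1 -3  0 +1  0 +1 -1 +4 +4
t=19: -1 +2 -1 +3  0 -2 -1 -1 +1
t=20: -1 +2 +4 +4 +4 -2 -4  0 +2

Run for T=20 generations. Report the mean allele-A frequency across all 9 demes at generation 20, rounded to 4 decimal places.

t=0: k=[0 0 0 0 49 0 0 0 0]
t=1: x=[0.0000 0.0000 0.0000 1.2250 46.5500 1.2250 0.0000 0.0000 0.0000] k=[0 0 0 5 51 0 0 0 0]
t=2: x=[0.0000 0.0000 0.1250 6.0250 48.5750 1.2750 0.0000 0.0000 0.0000] k=[0 0 1 9 52 4 0 0 0]
t=3: x=[0.0000 0.0250 1.1750 9.8750 49.7250 5.1000 0.1000 0.0000 0.0000] k=[0 2 4 9 46 4 0 0 0]
t=4: x=[0.0500 2.0000 4.0750 9.8000 44.0250 4.9500 0.1000 0.0000 0.0000] k=[2 0 1 7 41 4 0 0 0]
t=5: x=[1.9500 0.0750 1.1250 7.7000 39.2250 4.8250 0.1000 0.0000 0.0000] k=[4 1 4 11 43 5 0 0 0]
t=6: x=[3.9250 1.1500 4.1000 11.6250 41.2500 5.8250 0.1250 0.0000 0.0000] k=[4 0 1 12 41 4 0 0 0]
t=7: x=[3.9000 0.1250 1.2500 12.4500 39.3500 4.8250 0.1000 0.0000 0.0000] k=[4 3 0 14 38 9 0 0 0]
t=8: x=[3.9750 2.9500 0.4250 14.2500 36.6750 9.5000 0.2250 0.0000 0.0000] k=[6 1 0 18 37 11 4 0 0]
t=9: x=[5.8750 1.1000 0.4750 18.0250 35.8750 11.4750 4.0750 0.1000 0.0000] k=[4 1 0 18 33 11 0 0 0]
t=10: x=[3.9250 1.0500 0.4750 17.9250 32.0750 11.2750 0.2750 0.0000 0.0000] k=[5 2 0 22 33 10 0 0 0]
t=11: x=[4.9250 2.0250 0.6000 21.7250 32.1500 10.3250 0.2500 0.0000 0.0000] k=[7 2 2 19 36 8 0 0 0]
t=12: x=[6.8750 2.1250 2.4250 19.0000 34.8750 8.5000 0.2000 0.0000 0.0000] k=[4 6 5 22 31 12 2 0 0]
t=13: x=[4.0500 5.9250 5.4500 21.8000 30.3000 12.2250 2.2000 0.0500 0.0000] k=[6 4 6 26 28 16 5 3 0]
t=14: x=[5.9500 4.1000 6.4500 25.5500 27.6500 16.0250 5.2250 2.9750 0.0750] k=[9 5 6 29 26 14 9 1 2]
t=15: x=[8.9000 5.1250 6.5500 28.3500 25.7750 14.1750 8.9250 1.2250 1.9750] k=[8 9 4 31 30 17 12 3 3]
t=16: x=[8.0250 8.8500 4.8000 30.3000 29.7000 17.2000 11.9000 3.2250 3.0000] k=[11 6 3 30 32 21 12 7 5]
t=17: x=[10.8750 6.0500 3.7500 29.3750 31.6750 21.0500 12.1000 7.0750 5.0500] k=[11 9 5 32 32 20 16 8 2]
t=18: x=[10.9500 8.9500 5.7750 31.3250 31.7000 20.2000 15.9000 8.0500 2.1500] k=[10 6 6 32 32 21 15 12 6]
t=19: x=[9.9000 6.1000 6.6500 31.3500 31.7250 21.1250 15.0750 11.9250 6.1500] k=[9 8 6 34 32 19 14 11 7]
t=20: x=[8.9750 7.9750 6.7500 33.2500 31.7250 19.2000 14.0500 10.9750 7.1000] k=[8 10 11 37 36 17 10 11 9]

0.2044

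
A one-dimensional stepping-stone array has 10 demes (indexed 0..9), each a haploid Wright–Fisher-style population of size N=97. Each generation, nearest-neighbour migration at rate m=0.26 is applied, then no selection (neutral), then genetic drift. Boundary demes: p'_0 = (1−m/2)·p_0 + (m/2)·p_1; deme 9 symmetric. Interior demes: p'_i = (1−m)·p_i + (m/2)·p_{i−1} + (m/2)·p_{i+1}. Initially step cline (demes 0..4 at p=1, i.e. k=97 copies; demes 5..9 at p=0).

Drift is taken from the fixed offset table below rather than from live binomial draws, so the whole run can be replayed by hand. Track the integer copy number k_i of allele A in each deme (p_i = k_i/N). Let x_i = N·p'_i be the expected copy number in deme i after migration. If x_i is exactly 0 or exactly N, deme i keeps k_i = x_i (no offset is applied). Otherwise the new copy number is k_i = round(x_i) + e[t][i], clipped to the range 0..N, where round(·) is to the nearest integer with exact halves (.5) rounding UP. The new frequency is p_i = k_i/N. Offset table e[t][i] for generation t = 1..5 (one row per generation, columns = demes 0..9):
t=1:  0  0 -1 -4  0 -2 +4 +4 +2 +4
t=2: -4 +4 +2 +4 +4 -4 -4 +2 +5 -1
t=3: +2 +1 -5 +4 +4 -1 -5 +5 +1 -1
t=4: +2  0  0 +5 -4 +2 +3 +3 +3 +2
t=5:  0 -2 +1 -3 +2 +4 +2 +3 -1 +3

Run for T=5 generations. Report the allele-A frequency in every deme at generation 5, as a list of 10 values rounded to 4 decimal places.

t=0: k=[97 97 97 97 97 0 0 0 0 0]
t=1: x=[97.0000 97.0000 97.0000 97.0000 84.3900 12.6100 0.0000 0.0000 0.0000 0.0000] k=[97 97 97 97 84 11 0 0 0 0]
t=2: x=[97.0000 97.0000 97.0000 95.3100 76.2000 19.0600 1.4300 0.0000 0.0000 0.0000] k=[97 97 97 97 80 15 0 0 0 0]
t=3: x=[97.0000 97.0000 97.0000 94.7900 73.7600 21.5000 1.9500 0.0000 0.0000 0.0000] k=[97 97 97 97 78 21 0 0 0 0]
t=4: x=[97.0000 97.0000 97.0000 94.5300 73.0600 25.6800 2.7300 0.0000 0.0000 0.0000] k=[97 97 97 97 69 28 6 0 0 0]
t=5: x=[97.0000 97.0000 97.0000 93.3600 67.3100 30.4700 8.0800 0.7800 0.0000 0.0000] k=[97 97 97 90 69 34 10 4 0 0]

[1.0000, 1.0000, 1.0000, 0.9278, 0.7113, 0.3505, 0.1031, 0.0412, 0.0000, 0.0000]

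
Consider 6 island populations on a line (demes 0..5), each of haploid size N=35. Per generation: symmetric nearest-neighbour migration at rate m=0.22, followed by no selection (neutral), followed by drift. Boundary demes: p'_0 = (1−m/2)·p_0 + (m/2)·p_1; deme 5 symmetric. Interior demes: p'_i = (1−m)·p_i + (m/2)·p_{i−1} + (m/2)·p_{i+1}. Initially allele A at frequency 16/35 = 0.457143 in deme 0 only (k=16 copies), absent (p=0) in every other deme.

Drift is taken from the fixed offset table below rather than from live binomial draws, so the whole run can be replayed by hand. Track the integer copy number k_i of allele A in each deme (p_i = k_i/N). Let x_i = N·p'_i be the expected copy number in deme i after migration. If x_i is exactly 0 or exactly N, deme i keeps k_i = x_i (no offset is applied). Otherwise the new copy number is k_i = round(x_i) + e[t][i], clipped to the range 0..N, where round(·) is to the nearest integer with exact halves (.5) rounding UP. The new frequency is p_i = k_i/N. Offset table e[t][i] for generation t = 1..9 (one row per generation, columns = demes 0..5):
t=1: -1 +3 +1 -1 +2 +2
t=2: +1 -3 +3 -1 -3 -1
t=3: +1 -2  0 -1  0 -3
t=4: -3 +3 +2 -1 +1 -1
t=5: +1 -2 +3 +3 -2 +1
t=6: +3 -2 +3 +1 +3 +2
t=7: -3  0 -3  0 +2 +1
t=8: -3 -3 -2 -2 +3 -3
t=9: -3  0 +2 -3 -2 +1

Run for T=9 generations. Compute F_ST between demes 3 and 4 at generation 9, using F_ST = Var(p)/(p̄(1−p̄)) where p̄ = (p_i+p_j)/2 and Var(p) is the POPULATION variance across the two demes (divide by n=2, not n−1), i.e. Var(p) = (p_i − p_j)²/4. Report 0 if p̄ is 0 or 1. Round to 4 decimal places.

0.0606

t=0: k=[16 0 0 0 0 0]
t=1: x=[14.2400 1.7600 0.0000 0.0000 0.0000 0.0000] k=[13 5 0 0 0 0]
t=2: x=[12.1200 5.3300 0.5500 0.0000 0.0000 0.0000] k=[13 2 4 0 0 0]
t=3: x=[11.7900 3.4300 3.3400 0.4400 0.0000 0.0000] k=[13 1 3 0 0 0]
t=4: x=[11.6800 2.5400 2.4500 0.3300 0.0000 0.0000] k=[9 6 4 0 0 0]
t=5: x=[8.6700 6.1100 3.7800 0.4400 0.0000 0.0000] k=[10 4 7 3 0 0]
t=6: x=[9.3400 4.9900 6.2300 3.1100 0.3300 0.0000] k=[12 3 9 4 3 0]
t=7: x=[11.0100 4.6500 7.7900 4.4400 2.7800 0.3300] k=[8 5 5 4 5 1]
t=8: x=[7.6700 5.3300 4.8900 4.2200 4.4500 1.4400] k=[5 2 3 2 7 0]
t=9: x=[4.6700 2.4400 2.7800 2.6600 5.6800 0.7700] k=[2 2 5 0 4 2]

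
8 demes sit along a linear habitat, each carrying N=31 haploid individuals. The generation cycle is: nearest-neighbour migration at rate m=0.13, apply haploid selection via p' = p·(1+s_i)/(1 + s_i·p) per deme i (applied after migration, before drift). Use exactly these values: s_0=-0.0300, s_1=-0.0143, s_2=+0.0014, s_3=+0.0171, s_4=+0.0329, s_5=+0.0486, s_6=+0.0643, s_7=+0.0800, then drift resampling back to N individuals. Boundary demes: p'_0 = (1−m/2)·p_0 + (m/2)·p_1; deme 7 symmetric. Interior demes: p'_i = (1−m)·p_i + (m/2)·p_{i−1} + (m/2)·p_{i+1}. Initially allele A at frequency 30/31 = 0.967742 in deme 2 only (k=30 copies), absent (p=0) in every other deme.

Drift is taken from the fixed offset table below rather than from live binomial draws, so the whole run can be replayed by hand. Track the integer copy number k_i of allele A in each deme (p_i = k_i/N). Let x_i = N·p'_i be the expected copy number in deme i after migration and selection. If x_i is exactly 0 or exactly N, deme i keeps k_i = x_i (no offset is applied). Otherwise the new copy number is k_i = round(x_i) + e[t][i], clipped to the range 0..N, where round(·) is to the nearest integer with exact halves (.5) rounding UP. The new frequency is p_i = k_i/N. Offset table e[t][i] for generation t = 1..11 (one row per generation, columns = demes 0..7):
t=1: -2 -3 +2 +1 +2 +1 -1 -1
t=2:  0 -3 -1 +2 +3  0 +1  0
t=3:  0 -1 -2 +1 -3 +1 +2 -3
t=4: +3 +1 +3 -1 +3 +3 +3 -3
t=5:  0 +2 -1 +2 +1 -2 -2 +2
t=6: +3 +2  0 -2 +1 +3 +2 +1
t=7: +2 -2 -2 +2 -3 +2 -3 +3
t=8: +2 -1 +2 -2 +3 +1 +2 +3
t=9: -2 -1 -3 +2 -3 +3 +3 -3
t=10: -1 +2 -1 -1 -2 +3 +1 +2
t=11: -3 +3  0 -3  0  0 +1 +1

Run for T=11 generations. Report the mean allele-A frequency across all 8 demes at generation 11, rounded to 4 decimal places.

0.2742

t=0: k=[0 0 30 0 0 0 0 0]
t=1: x=[0.0000 1.9238 26.1058 1.9812 0.0000 0.0000 0.0000 0.0000] k=[0 0 28 3 0 0 0 0]
t=2: x=[0.0000 1.7955 24.5621 4.4948 0.2014 0.0000 0.0000 0.0000] k=[0 0 24 6 3 0 0 0]
t=3: x=[0.0000 1.5388 21.2793 7.0671 3.0889 0.2044 0.0000 0.0000] k=[0 1 19 8 0 1 0 0]
t=4: x=[0.0631 2.0769 17.1257 8.2976 0.6039 0.9110 0.0692 0.0000] k=[3 3 20 7 4 4 3 0]
t=5: x=[2.9185 4.0540 18.0605 7.7481 4.3138 4.1009 3.0365 0.2105] k=[3 6 17 10 5 2 1 2]
t=6: x=[3.1088 6.4462 15.8408 10.2460 5.2701 2.2261 1.1998 2.0794] k=[6 8 16 8 6 5 3 3]
t=7: x=[5.9816 8.3022 14.9708 8.4942 6.2245 5.1351 3.3098 3.2151] k=[8 6 13 10 3 7 0 6]
t=8: x=[7.6925 6.5106 12.3604 9.8536 3.8222 6.5261 0.8978 5.9723] k=[10 6 14 8 7 8 3 9]
t=9: x=[9.5377 6.7040 13.1006 8.4287 7.3093 7.8858 3.9236 9.0967] k=[8 6 10 10 4 11 7 6]
t=10: x=[7.6925 6.3172 9.7493 9.7228 4.9788 10.6137 7.5450 6.4493] k=[7 8 9 9 3 14 9 8]
t=11: x=[6.9002 7.9148 8.9439 8.7158 4.2217 13.3192 9.6697 8.5326] k=[4 11 9 6 4 13 11 10]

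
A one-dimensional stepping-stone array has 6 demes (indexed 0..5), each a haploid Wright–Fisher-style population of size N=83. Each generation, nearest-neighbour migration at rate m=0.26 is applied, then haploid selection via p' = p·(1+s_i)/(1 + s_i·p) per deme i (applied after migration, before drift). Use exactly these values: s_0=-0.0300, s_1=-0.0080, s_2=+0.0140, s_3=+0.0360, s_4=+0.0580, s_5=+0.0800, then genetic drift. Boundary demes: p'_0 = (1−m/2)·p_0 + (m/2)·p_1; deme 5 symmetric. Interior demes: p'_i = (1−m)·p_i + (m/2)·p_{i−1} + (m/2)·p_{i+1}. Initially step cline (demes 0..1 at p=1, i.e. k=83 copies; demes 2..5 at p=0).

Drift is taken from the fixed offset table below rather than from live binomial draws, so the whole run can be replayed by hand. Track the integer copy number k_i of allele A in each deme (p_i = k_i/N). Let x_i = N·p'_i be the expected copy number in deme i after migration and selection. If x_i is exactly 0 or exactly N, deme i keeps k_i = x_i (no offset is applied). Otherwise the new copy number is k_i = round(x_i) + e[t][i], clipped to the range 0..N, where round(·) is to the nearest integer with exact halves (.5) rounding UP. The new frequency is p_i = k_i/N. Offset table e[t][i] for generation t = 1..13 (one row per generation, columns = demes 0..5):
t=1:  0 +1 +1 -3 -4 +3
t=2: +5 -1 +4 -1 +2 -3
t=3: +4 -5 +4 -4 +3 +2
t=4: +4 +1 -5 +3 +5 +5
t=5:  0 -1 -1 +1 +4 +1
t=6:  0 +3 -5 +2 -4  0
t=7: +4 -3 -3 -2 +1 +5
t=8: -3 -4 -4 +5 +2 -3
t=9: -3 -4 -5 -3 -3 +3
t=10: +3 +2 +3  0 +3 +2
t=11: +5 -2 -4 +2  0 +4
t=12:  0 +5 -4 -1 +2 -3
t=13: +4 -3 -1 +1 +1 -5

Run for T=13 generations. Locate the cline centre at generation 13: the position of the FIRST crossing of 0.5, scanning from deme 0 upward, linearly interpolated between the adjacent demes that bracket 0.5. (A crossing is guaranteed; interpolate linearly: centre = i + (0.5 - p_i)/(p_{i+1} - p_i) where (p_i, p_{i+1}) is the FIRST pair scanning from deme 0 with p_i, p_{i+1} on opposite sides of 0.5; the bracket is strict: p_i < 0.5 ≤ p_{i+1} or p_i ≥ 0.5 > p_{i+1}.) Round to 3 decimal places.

1.125

t=0: k=[83 83 0 0 0 0]
t=1: x=[83.0000 72.1344 10.9212 0.0000 0.0000 0.0000] k=[83 73 12 0 0 0]
t=2: x=[81.6604 66.2629 18.5696 1.6151 0.0000 0.0000] k=[83 65 23 1 0 0]
t=3: x=[80.5897 61.7533 25.8468 3.8580 0.1375 0.0000] k=[83 57 30 0 3 0]
t=4: x=[79.5198 56.7260 29.8753 4.4362 2.3451 0.4210] k=[83 58 25 7 7 5]
t=5: x=[79.6535 56.8162 27.2036 9.6372 7.0975 5.6521] k=[80 56 26 11 11 7]
t=6: x=[76.7051 55.0714 28.2083 13.3413 11.0072 8.0632] k=[77 58 23 15 7 8]
t=7: x=[74.2955 55.7733 26.7615 15.4395 8.5948 8.4356] k=[78 53 24 13 10 13]
t=8: x=[74.5209 52.3248 26.5906 14.4574 11.3200 13.4553] k=[72 48 23 19 13 10]
t=9: x=[68.5195 47.7072 25.9775 19.2581 14.0353 11.1099] k=[66 44 21 16 11 14]
t=10: x=[62.6762 43.7038 23.5740 16.4618 12.6320 14.5085] k=[66 46 27 16 16 17]
t=11: x=[62.9403 45.9653 28.2987 17.9220 16.8753 17.9281] k=[68 44 24 20 17 22]
t=12: x=[64.4449 44.3542 26.3293 20.6742 18.8487 22.5931] k=[64 49 22 20 21 20]
t=13: x=[61.5694 47.2767 25.4949 20.9389 21.6294 21.3266] k=[66 44 24 22 23 16]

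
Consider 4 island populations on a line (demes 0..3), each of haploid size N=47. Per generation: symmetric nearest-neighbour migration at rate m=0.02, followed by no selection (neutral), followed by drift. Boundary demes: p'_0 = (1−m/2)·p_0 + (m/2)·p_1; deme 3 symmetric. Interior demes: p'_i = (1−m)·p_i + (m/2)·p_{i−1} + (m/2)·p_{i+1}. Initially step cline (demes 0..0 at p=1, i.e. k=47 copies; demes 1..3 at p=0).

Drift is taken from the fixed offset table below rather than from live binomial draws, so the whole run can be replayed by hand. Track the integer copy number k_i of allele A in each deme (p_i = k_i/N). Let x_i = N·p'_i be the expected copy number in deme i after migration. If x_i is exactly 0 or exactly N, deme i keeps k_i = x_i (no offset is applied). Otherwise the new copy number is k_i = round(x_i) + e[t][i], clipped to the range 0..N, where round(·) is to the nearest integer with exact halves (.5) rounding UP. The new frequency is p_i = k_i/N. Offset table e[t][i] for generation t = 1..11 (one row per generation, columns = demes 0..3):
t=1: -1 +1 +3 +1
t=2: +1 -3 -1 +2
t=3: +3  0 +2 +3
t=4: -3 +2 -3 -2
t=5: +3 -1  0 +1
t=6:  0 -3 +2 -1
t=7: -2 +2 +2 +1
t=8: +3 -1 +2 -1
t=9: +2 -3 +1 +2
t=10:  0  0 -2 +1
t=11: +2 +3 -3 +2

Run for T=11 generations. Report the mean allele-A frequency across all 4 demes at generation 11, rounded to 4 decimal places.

0.3138

t=0: k=[47 0 0 0]
t=1: x=[46.5300 0.4700 0.0000 0.0000] k=[46 1 0 0]
t=2: x=[45.5500 1.4400 0.0100 0.0000] k=[47 0 0 0]
t=3: x=[46.5300 0.4700 0.0000 0.0000] k=[47 0 0 0]
t=4: x=[46.5300 0.4700 0.0000 0.0000] k=[44 2 0 0]
t=5: x=[43.5800 2.4000 0.0200 0.0000] k=[47 1 0 0]
t=6: x=[46.5400 1.4500 0.0100 0.0000] k=[47 0 2 0]
t=7: x=[46.5300 0.4900 1.9600 0.0200] k=[45 2 4 1]
t=8: x=[44.5700 2.4500 3.9500 1.0300] k=[47 1 6 0]
t=9: x=[46.5400 1.5100 5.8900 0.0600] k=[47 0 7 2]
t=10: x=[46.5300 0.5400 6.8800 2.0500] k=[47 1 5 3]
t=11: x=[46.5400 1.5000 4.9400 3.0200] k=[47 5 2 5]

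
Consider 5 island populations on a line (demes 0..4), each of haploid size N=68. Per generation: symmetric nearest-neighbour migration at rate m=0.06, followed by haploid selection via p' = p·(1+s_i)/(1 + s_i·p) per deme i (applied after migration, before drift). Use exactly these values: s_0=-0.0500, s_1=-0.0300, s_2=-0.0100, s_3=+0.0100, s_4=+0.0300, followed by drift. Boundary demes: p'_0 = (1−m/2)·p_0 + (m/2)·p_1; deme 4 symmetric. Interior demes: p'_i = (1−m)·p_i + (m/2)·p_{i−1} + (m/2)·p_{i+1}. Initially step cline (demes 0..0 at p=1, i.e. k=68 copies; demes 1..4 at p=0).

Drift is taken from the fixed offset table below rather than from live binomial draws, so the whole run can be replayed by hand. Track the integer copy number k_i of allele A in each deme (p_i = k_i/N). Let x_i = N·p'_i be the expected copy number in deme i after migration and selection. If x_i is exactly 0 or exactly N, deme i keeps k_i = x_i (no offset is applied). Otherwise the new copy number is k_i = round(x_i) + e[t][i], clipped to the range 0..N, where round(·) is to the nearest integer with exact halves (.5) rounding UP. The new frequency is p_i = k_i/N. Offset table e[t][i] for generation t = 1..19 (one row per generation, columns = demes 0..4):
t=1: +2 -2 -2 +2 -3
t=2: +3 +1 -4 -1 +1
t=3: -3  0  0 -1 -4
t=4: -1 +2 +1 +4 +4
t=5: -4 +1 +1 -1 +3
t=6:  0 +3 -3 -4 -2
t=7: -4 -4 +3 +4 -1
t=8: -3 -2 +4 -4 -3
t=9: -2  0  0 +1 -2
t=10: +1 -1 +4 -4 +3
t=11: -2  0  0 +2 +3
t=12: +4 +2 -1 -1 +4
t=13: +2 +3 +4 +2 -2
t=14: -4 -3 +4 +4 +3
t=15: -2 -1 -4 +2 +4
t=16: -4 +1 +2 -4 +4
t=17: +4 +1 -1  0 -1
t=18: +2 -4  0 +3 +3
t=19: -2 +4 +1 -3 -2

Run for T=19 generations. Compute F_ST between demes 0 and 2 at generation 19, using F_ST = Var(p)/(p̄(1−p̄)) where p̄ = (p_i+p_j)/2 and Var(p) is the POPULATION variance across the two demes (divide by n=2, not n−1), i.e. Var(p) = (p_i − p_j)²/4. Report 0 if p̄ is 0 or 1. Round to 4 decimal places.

0.0134

t=0: k=[68 0 0 0 0]
t=1: x=[65.8560 1.9806 0.0000 0.0000 0.0000] k=[68 0 0 0 0]
t=2: x=[65.8560 1.9806 0.0000 0.0000 0.0000] k=[68 3 0 0 0]
t=3: x=[65.9505 4.7243 0.0891 0.0000 0.0000] k=[63 5 0 0 0]
t=4: x=[60.9421 6.4109 0.1485 0.0000 0.0000] k=[60 8 1 0 0]
t=5: x=[58.0108 9.1071 1.1684 0.0303 0.0000] k=[54 10 2 0 0]
t=6: x=[52.0627 10.8004 2.1589 0.0606 0.0000] k=[52 14 0 0 0]
t=7: x=[50.1941 14.3717 0.4158 0.0000 0.0000] k=[46 10 3 0 0]
t=8: x=[44.1316 10.5947 3.0902 0.0909 0.0000] k=[41 9 7 0 0]
t=9: x=[39.1919 9.6451 6.7883 0.2121 0.0000] k=[37 10 7 1 0]
t=10: x=[35.3204 10.4478 6.8479 1.1613 0.0309] k=[36 9 11 0 3]
t=11: x=[34.3185 9.6158 10.5203 0.4242 2.9935] k=[32 10 11 2 6]
t=12: x=[30.4753 10.4184 10.6097 2.4131 6.0407] k=[34 12 10 1 10]
t=13: x=[32.4690 12.2903 9.7061 1.5550 9.9791] k=[34 15 14 4 8]
t=14: x=[32.5588 15.1779 13.6202 4.4613 8.0883] k=[29 12 18 8 11]
t=15: x=[27.6446 12.3786 17.3896 8.4635 11.1835] k=[26 11 13 10 15]
t=16: x=[24.7372 11.2217 12.7456 10.3268 15.1959] k=[21 12 15 6 19]
t=17: x=[19.9983 12.0549 14.5249 6.7200 19.0122] k=[24 13 14 7 18]
t=18: x=[22.8848 13.0360 13.6500 7.6070 18.0593] k=[25 9 14 11 21]
t=19: x=[23.7217 9.3810 13.6500 11.4847 21.1281] k=[22 13 15 8 19]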